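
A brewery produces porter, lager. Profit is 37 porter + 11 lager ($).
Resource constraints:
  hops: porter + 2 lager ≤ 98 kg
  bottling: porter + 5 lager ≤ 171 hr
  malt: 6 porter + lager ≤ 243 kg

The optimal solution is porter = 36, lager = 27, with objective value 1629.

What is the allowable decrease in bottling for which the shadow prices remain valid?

Binding constraints: bottling, malt. The basis is B = [[1,5],[6,1]] with det -29.
Per unit decrease in bottling, x* moves by d = (0.0345, -0.2069).
The basis stays optimal until lager reaches 0; allowable decrease = 130.5 hr.

130.5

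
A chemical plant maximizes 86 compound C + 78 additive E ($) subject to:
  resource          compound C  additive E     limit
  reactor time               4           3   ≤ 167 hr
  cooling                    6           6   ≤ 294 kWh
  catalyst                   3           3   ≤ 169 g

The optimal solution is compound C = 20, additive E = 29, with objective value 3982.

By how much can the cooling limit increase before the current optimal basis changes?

40

Binding constraints: reactor time, cooling. The basis is B = [[4,3],[6,6]] with det 6.
Per unit increase in cooling, x* moves by d = (-0.5, 0.6667).
The basis stays optimal until compound C reaches 0; allowable increase = 40 kWh.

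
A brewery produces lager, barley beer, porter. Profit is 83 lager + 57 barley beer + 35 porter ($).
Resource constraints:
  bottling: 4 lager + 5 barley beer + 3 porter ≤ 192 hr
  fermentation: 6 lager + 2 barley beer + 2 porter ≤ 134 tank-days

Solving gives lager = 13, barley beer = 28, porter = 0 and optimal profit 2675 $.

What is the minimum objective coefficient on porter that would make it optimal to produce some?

Check each constraint at x*: bottling 192/192 (tight); fermentation 134/134 (tight).
From A_Bᵀ y = c: 4·y_bottling + 6·y_fermentation = 83; 5·y_bottling + 2·y_fermentation = 57.
This yields shadow prices y_bottling = 8, y_fermentation = 8.5.
porter enters the basis when its profit ≥ yᵀa₃ = 8·3 + 8.5·2 = 41.

41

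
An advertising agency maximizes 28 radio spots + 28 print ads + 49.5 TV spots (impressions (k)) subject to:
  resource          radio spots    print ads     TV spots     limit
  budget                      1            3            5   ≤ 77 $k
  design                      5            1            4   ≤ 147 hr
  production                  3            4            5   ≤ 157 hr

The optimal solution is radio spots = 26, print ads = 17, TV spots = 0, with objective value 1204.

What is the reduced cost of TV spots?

Check each constraint at x*: budget 77/77 (tight); design 147/147 (tight); production 146/157 (slack 11).
Slack constraints have shadow price 0 (complementary slackness).
The binding rows give the dual system: 1·y_budget + 5·y_design = 28 and 3·y_budget + 1·y_design = 28.
→ y_budget = 8 and y_design = 4.
Reduced cost of TV spots: c₃ − yᵀa₃ = 49.5 − (8·5 + 4·4) = 49.5 − 56 = -6.5.

-6.5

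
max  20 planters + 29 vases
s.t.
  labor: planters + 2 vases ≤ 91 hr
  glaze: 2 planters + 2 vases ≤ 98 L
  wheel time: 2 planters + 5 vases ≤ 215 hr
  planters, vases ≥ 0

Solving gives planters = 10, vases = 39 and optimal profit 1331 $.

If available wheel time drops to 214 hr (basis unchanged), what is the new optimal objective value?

1328

Binding: glaze and wheel time. Non-binding: labor (3 unused).
Since labor is not tight, its dual is 0.
Dual feasibility on the basic columns requires 2·y_glaze + 2·y_wheel time = 20, 2·y_glaze + 5·y_wheel time = 29.
This yields shadow prices y_glaze = 7, y_wheel time = 3.
Δz = y_wheel time·Δb = 3 × (-1) = -3, so new z* = 1331 − 3 = 1328.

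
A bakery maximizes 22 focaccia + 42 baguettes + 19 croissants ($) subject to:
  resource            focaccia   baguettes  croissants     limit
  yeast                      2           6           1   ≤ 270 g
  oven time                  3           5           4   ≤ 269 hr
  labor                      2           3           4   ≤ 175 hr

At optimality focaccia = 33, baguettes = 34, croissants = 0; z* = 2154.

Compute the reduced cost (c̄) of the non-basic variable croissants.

Binding: yeast and oven time. Non-binding: labor (7 unused).
Since labor is not tight, its dual is 0.
The binding rows give the dual system: 2·y_yeast + 3·y_oven time = 22 and 6·y_yeast + 5·y_oven time = 42.
This yields shadow prices y_yeast = 2, y_oven time = 6.
Reduced cost of croissants: c₃ − yᵀa₃ = 19 − (2·1 + 6·4) = 19 − 26 = -7.

-7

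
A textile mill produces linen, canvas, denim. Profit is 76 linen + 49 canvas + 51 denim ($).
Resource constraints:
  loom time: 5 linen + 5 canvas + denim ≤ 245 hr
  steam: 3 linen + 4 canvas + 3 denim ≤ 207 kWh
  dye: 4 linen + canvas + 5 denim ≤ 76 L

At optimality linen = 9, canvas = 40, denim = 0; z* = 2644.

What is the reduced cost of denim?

Check each constraint at x*: loom time 245/245 (tight); steam 187/207 (slack 20); dye 76/76 (tight).
Slack constraints have shadow price 0 (complementary slackness).
The binding rows give the dual system: 5·y_loom time + 4·y_dye = 76 and 5·y_loom time + 1·y_dye = 49.
Solving: y_loom time = 8, y_dye = 9.
Reduced cost of denim: c₃ − yᵀa₃ = 51 − (8·1 + 9·5) = 51 − 53 = -2.

-2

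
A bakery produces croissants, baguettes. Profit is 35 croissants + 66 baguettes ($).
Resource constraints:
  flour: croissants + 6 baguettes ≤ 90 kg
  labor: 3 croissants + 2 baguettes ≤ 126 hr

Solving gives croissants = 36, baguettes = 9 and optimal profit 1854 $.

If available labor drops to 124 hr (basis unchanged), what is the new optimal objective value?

1836

At the optimum: flour uses 90 of 90 (binding); labor uses 126 of 126 (binding).
The binding rows give the dual system: 1·y_flour + 3·y_labor = 35 and 6·y_flour + 2·y_labor = 66.
→ y_flour = 8 and y_labor = 9.
Δz = y_labor·Δb = 9 × (-2) = -18, so new z* = 1854 − 18 = 1836.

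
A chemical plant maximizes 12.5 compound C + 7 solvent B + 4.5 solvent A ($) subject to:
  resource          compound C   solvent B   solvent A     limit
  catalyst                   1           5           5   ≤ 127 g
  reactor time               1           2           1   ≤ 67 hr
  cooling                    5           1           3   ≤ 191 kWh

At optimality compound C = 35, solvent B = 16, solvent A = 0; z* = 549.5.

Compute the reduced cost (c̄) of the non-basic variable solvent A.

At the optimum: catalyst uses 115 of 127 (slack = 12); reactor time uses 67 of 67 (binding); cooling uses 191 of 191 (binding).
Since catalyst is not tight, its dual is 0.
Dual feasibility on the basic columns requires 1·y_reactor time + 5·y_cooling = 12.5, 2·y_reactor time + 1·y_cooling = 7.
→ y_reactor time = 2.5 and y_cooling = 2.
Reduced cost of solvent A: c₃ − yᵀa₃ = 4.5 − (2.5·1 + 2·3) = 4.5 − 8.5 = -4.

-4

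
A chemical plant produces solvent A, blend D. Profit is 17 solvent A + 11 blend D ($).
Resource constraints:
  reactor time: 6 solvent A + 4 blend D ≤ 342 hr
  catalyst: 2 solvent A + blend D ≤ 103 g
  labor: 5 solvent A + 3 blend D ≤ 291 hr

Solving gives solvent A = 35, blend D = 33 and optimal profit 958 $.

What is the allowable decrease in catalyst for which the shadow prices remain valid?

17.5

Binding constraints: reactor time, catalyst. The basis is B = [[6,4],[2,1]] with det -2.
Per unit decrease in catalyst, x* moves by d = (-2, 3).
The basis stays optimal until solvent A reaches 0; allowable decrease = 17.5 g.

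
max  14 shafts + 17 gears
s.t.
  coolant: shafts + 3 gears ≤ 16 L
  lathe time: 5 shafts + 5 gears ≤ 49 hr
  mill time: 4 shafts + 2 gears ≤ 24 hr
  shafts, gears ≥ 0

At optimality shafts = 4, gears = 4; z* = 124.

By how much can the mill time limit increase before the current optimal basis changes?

Binding constraints: coolant, mill time. The basis is B = [[1,3],[4,2]] with det -10.
Per unit increase in mill time, x* moves by d = (0.3, -0.1).
The basis stays optimal until lathe time becomes binding; allowable increase = 9 hr.

9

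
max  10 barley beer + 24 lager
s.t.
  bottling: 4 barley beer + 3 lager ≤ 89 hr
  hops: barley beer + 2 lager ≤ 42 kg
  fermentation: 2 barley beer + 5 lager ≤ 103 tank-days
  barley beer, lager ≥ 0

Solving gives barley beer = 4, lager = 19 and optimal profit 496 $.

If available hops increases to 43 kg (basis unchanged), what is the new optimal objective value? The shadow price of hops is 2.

498

Δb = 1, so new z* = 496 + (2)·(1) = 496 + 2 = 498.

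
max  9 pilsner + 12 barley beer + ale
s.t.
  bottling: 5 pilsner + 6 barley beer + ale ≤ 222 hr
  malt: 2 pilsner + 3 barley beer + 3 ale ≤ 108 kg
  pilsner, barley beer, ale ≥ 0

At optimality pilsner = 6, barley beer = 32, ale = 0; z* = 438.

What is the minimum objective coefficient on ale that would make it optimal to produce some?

Both bottling and malt are binding at x*.
Dual feasibility on the basic columns requires 5·y_bottling + 2·y_malt = 9, 6·y_bottling + 3·y_malt = 12.
→ y_bottling = 1 and y_malt = 2.
ale enters the basis when its profit ≥ yᵀa₃ = 1·1 + 2·3 = 7.

7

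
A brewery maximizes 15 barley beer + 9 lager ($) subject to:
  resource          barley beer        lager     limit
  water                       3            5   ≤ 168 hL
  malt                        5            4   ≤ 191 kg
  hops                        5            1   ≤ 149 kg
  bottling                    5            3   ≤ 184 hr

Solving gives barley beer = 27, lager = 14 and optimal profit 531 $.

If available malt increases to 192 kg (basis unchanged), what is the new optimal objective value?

533

At the optimum: water uses 151 of 168 (slack = 17); malt uses 191 of 191 (binding); hops uses 149 of 149 (binding); bottling uses 177 of 184 (slack = 7).
Slack constraints have shadow price 0 (complementary slackness).
The binding rows give the dual system: 5·y_malt + 5·y_hops = 15 and 4·y_malt + 1·y_hops = 9.
This yields shadow prices y_malt = 2, y_hops = 1.
Δz = y_malt·Δb = 2 × (1) = 2, so new z* = 531 + 2 = 533.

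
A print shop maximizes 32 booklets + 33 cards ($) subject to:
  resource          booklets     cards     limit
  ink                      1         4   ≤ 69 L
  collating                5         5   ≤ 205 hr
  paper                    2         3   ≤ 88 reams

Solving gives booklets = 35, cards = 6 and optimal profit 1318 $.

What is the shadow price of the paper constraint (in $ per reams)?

Check each constraint at x*: ink 59/69 (slack 10); collating 205/205 (tight); paper 88/88 (tight).
By complementary slackness, y = 0 for the non-binding constraint.
From A_Bᵀ y = c: 5·y_collating + 2·y_paper = 32; 5·y_collating + 3·y_paper = 33.
Solving: y_collating = 6, y_paper = 1.
Shadow price of paper = 1.

1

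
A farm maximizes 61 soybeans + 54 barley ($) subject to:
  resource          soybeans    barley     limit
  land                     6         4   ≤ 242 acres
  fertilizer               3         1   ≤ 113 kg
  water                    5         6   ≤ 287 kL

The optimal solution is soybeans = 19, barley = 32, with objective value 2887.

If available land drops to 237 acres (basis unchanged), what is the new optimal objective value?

2857

Binding: land and water. Non-binding: fertilizer (24 unused).
Slack constraints have shadow price 0 (complementary slackness).
From A_Bᵀ y = c: 6·y_land + 5·y_water = 61; 4·y_land + 6·y_water = 54.
This yields shadow prices y_land = 6, y_water = 5.
Δz = y_land·Δb = 6 × (-5) = -30, so new z* = 2887 − 30 = 2857.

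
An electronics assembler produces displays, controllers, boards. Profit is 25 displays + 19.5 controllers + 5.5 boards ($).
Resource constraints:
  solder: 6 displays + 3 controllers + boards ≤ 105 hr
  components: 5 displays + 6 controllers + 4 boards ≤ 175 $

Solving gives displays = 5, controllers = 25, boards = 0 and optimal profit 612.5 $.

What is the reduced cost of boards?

At the optimum: solder uses 105 of 105 (binding); components uses 175 of 175 (binding).
Dual feasibility on the basic columns requires 6·y_solder + 5·y_components = 25, 3·y_solder + 6·y_components = 19.5.
Solving: y_solder = 2.5, y_components = 2.
Reduced cost of boards: c₃ − yᵀa₃ = 5.5 − (2.5·1 + 2·4) = 5.5 − 10.5 = -5.

-5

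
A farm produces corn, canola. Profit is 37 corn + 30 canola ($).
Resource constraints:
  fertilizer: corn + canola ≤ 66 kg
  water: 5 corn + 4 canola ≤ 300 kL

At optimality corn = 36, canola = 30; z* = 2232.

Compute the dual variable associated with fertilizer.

2

Both fertilizer and water are binding at x*.
The binding rows give the dual system: 1·y_fertilizer + 5·y_water = 37 and 1·y_fertilizer + 4·y_water = 30.
This yields shadow prices y_fertilizer = 2, y_water = 7.
Shadow price of fertilizer = 2.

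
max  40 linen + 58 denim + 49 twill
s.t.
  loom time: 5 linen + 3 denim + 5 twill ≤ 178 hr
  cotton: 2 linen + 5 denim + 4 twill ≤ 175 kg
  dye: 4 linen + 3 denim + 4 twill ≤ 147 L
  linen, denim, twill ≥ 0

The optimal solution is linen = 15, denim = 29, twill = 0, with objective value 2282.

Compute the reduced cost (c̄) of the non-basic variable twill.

-7

At the optimum: loom time uses 162 of 178 (slack = 16); cotton uses 175 of 175 (binding); dye uses 147 of 147 (binding).
By complementary slackness, y = 0 for the non-binding constraint.
Dual feasibility on the basic columns requires 2·y_cotton + 4·y_dye = 40, 5·y_cotton + 3·y_dye = 58.
This yields shadow prices y_cotton = 8, y_dye = 6.
Reduced cost of twill: c₃ − yᵀa₃ = 49 − (8·4 + 6·4) = 49 − 56 = -7.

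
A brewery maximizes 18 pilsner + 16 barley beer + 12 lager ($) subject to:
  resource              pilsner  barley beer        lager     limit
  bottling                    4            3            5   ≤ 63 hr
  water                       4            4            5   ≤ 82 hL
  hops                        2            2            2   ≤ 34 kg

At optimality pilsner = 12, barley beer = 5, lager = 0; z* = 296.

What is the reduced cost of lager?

Binding: bottling and hops. Non-binding: water (14 unused).
Slack constraints have shadow price 0 (complementary slackness).
From A_Bᵀ y = c: 4·y_bottling + 2·y_hops = 18; 3·y_bottling + 2·y_hops = 16.
This yields shadow prices y_bottling = 2, y_hops = 5.
Reduced cost of lager: c₃ − yᵀa₃ = 12 − (2·5 + 5·2) = 12 − 20 = -8.

-8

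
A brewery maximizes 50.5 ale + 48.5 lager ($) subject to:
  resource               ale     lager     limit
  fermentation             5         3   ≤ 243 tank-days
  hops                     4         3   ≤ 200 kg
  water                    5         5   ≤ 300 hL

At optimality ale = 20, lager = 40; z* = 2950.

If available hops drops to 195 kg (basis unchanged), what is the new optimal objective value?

Check each constraint at x*: fermentation 220/243 (slack 23); hops 200/200 (tight); water 300/300 (tight).
Slack constraints have shadow price 0 (complementary slackness).
The binding rows give the dual system: 4·y_hops + 5·y_water = 50.5 and 3·y_hops + 5·y_water = 48.5.
Solving: y_hops = 2, y_water = 8.5.
Δz = y_hops·Δb = 2 × (-5) = -10, so new z* = 2950 − 10 = 2940.

2940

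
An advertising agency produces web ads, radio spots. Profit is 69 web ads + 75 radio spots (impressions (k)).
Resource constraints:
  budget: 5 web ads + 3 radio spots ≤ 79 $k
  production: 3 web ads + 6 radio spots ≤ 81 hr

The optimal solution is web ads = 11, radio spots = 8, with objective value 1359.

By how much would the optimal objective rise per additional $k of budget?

9

Both budget and production are binding at x*.
From A_Bᵀ y = c: 5·y_budget + 3·y_production = 69; 3·y_budget + 6·y_production = 75.
→ y_budget = 9 and y_production = 8.
Shadow price of budget = 9.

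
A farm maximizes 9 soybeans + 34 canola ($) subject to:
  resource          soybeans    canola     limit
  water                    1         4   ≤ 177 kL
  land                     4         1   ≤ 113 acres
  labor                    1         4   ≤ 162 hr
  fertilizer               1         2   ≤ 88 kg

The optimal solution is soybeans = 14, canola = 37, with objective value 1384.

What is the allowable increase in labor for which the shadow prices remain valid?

14

Binding constraints: labor, fertilizer. The basis is B = [[1,4],[1,2]] with det -2.
Per unit increase in labor, x* moves by d = (-1, 0.5).
The basis stays optimal until soybeans reaches 0; allowable increase = 14 hr.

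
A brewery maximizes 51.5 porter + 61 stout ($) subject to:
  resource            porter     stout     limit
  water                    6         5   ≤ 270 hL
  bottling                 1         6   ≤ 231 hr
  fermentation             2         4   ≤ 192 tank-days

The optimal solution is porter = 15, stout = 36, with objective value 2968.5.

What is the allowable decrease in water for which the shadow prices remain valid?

Binding constraints: water, bottling. The basis is B = [[6,5],[1,6]] with det 31.
Per unit decrease in water, x* moves by d = (-0.1935, 0.0323).
The basis stays optimal until porter reaches 0; allowable decrease = 77.5 hL.

77.5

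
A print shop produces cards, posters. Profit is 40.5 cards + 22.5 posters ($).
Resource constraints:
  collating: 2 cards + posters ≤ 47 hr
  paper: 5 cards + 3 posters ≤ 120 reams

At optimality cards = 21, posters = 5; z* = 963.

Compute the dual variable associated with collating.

9

Both collating and paper are binding at x*.
From A_Bᵀ y = c: 2·y_collating + 5·y_paper = 40.5; 1·y_collating + 3·y_paper = 22.5.
This yields shadow prices y_collating = 9, y_paper = 4.5.
Shadow price of collating = 9.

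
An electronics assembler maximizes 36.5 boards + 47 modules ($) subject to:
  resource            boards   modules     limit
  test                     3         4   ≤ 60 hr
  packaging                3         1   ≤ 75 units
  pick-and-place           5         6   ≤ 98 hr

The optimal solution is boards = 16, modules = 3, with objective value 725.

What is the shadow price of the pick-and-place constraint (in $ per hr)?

2.5

Check each constraint at x*: test 60/60 (tight); packaging 51/75 (slack 24); pick-and-place 98/98 (tight).
By complementary slackness, y = 0 for the non-binding constraint.
The binding rows give the dual system: 3·y_test + 5·y_pick-and-place = 36.5 and 4·y_test + 6·y_pick-and-place = 47.
This yields shadow prices y_test = 8, y_pick-and-place = 2.5.
Shadow price of pick-and-place = 2.5.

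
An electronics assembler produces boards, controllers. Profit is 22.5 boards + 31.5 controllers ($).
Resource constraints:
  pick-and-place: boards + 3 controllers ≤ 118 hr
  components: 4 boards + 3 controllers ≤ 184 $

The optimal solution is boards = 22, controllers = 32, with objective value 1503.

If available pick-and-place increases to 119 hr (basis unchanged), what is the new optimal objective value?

1509.5

Both pick-and-place and components are binding at x*.
From A_Bᵀ y = c: 1·y_pick-and-place + 4·y_components = 22.5; 3·y_pick-and-place + 3·y_components = 31.5.
Solving: y_pick-and-place = 6.5, y_components = 4.
Δz = y_pick-and-place·Δb = 6.5 × (1) = 6.5, so new z* = 1503 + 6.5 = 1509.5.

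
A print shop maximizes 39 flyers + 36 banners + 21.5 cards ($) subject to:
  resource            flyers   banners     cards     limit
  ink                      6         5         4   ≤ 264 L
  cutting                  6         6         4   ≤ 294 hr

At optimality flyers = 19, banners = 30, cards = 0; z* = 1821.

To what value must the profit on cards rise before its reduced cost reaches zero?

26

Both ink and cutting are binding at x*.
From A_Bᵀ y = c: 6·y_ink + 6·y_cutting = 39; 5·y_ink + 6·y_cutting = 36.
→ y_ink = 3 and y_cutting = 3.5.
cards enters the basis when its profit ≥ yᵀa₃ = 3·4 + 3.5·4 = 26.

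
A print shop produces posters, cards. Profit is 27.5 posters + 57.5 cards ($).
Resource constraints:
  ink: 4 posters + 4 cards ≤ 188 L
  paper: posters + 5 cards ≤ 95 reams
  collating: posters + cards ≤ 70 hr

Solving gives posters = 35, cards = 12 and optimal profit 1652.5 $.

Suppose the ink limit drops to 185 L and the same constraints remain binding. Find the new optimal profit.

1637.5

Check each constraint at x*: ink 188/188 (tight); paper 95/95 (tight); collating 47/70 (slack 23).
Since collating is not tight, its dual is 0.
From A_Bᵀ y = c: 4·y_ink + 1·y_paper = 27.5; 4·y_ink + 5·y_paper = 57.5.
Solving: y_ink = 5, y_paper = 7.5.
Δz = y_ink·Δb = 5 × (-3) = -15, so new z* = 1652.5 − 15 = 1637.5.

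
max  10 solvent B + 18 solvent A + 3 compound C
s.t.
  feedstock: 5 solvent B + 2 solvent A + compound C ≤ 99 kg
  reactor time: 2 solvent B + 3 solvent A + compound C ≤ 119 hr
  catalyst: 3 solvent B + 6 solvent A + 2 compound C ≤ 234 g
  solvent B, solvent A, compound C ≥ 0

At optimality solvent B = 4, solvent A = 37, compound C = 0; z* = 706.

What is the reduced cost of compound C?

-3

Check each constraint at x*: feedstock 94/99 (slack 5); reactor time 119/119 (tight); catalyst 234/234 (tight).
Since feedstock is not tight, its dual is 0.
Dual feasibility on the basic columns requires 2·y_reactor time + 3·y_catalyst = 10, 3·y_reactor time + 6·y_catalyst = 18.
→ y_reactor time = 2 and y_catalyst = 2.
Reduced cost of compound C: c₃ − yᵀa₃ = 3 − (2·1 + 2·2) = 3 − 6 = -3.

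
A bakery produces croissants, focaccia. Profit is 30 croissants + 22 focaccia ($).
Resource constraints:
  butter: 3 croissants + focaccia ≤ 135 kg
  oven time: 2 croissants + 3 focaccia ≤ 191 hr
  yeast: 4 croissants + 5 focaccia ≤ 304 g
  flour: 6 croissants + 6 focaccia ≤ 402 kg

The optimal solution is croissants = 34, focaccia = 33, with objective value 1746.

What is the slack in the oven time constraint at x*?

24

oven time used = 2·34 + 3·33 = 167; slack = 191 − 167 = 24.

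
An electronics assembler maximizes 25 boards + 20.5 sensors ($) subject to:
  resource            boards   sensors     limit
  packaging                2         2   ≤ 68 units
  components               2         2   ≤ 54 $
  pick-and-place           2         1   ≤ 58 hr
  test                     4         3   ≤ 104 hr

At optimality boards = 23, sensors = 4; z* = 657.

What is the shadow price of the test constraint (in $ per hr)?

4.5

At the optimum: packaging uses 54 of 68 (slack = 14); components uses 54 of 54 (binding); pick-and-place uses 50 of 58 (slack = 8); test uses 104 of 104 (binding).
Since packaging, pick-and-place are not tight, their duals are 0.
Dual feasibility on the basic columns requires 2·y_components + 4·y_test = 25, 2·y_components + 3·y_test = 20.5.
→ y_components = 3.5 and y_test = 4.5.
Shadow price of test = 4.5.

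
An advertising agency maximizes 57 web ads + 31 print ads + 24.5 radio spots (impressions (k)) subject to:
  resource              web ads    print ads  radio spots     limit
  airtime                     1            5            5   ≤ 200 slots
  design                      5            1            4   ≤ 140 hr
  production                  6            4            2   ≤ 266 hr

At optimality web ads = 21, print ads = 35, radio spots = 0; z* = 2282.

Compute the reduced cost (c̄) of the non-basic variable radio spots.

Check each constraint at x*: airtime 196/200 (slack 4); design 140/140 (tight); production 266/266 (tight).
Slack constraints have shadow price 0 (complementary slackness).
The binding rows give the dual system: 5·y_design + 6·y_production = 57 and 1·y_design + 4·y_production = 31.
Solving: y_design = 3, y_production = 7.
Reduced cost of radio spots: c₃ − yᵀa₃ = 24.5 − (3·4 + 7·2) = 24.5 − 26 = -1.5.

-1.5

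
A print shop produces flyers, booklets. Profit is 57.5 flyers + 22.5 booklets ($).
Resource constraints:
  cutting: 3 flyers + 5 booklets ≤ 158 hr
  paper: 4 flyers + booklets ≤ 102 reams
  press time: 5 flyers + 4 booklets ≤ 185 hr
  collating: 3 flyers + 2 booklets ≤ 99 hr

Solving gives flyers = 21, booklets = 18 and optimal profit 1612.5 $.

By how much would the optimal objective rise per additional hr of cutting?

At the optimum: cutting uses 153 of 158 (slack = 5); paper uses 102 of 102 (binding); press time uses 177 of 185 (slack = 8); collating uses 99 of 99 (binding).
By complementary slackness, y = 0 for the non-binding constraints.
Dual feasibility on the basic columns requires 4·y_paper + 3·y_collating = 57.5, 1·y_paper + 2·y_collating = 22.5.
Solving: y_paper = 9.5, y_collating = 6.5.
Shadow price of cutting = 0.

0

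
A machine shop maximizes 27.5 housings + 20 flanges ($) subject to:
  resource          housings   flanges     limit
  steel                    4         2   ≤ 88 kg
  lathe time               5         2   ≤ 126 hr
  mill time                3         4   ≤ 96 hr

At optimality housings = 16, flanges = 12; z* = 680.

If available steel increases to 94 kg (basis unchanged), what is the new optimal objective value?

710

Check each constraint at x*: steel 88/88 (tight); lathe time 104/126 (slack 22); mill time 96/96 (tight).
Slack constraints have shadow price 0 (complementary slackness).
The binding rows give the dual system: 4·y_steel + 3·y_mill time = 27.5 and 2·y_steel + 4·y_mill time = 20.
This yields shadow prices y_steel = 5, y_mill time = 2.5.
Δz = y_steel·Δb = 5 × (6) = 30, so new z* = 680 + 30 = 710.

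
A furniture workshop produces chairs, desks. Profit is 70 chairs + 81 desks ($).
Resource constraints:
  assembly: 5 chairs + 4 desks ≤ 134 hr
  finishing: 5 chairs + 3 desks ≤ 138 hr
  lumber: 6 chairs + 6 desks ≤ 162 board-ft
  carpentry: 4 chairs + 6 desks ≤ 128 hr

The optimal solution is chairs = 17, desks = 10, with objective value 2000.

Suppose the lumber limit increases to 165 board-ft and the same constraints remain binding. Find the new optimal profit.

2024

Check each constraint at x*: assembly 125/134 (slack 9); finishing 115/138 (slack 23); lumber 162/162 (tight); carpentry 128/128 (tight).
By complementary slackness, y = 0 for the non-binding constraints.
The binding rows give the dual system: 6·y_lumber + 4·y_carpentry = 70 and 6·y_lumber + 6·y_carpentry = 81.
This yields shadow prices y_lumber = 8, y_carpentry = 5.5.
Δz = y_lumber·Δb = 8 × (3) = 24, so new z* = 2000 + 24 = 2024.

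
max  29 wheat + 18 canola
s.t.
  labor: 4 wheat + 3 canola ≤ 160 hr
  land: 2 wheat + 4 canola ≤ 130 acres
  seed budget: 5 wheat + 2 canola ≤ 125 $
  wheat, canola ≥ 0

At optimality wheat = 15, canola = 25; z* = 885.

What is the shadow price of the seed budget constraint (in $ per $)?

5

Check each constraint at x*: labor 135/160 (slack 25); land 130/130 (tight); seed budget 125/125 (tight).
Slack constraints have shadow price 0 (complementary slackness).
The binding rows give the dual system: 2·y_land + 5·y_seed budget = 29 and 4·y_land + 2·y_seed budget = 18.
Solving: y_land = 2, y_seed budget = 5.
Shadow price of seed budget = 5.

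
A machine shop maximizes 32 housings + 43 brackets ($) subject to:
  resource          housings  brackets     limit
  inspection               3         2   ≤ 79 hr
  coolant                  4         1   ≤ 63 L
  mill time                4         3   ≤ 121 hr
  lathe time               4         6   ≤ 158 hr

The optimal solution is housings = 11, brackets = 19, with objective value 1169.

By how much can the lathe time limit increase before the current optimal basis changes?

Binding constraints: coolant, lathe time. The basis is B = [[4,1],[4,6]] with det 20.
Per unit increase in lathe time, x* moves by d = (-0.05, 0.2).
The basis stays optimal until inspection becomes binding; allowable increase = 32 hr.

32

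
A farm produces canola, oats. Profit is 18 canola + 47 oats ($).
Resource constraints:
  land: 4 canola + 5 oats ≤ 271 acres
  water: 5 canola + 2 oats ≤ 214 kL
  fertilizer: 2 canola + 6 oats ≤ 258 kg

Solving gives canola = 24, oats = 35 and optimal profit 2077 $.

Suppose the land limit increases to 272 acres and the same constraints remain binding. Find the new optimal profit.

2078

Check each constraint at x*: land 271/271 (tight); water 190/214 (slack 24); fertilizer 258/258 (tight).
Since water is not tight, its dual is 0.
Dual feasibility on the basic columns requires 4·y_land + 2·y_fertilizer = 18, 5·y_land + 6·y_fertilizer = 47.
Solving: y_land = 1, y_fertilizer = 7.
Δz = y_land·Δb = 1 × (1) = 1, so new z* = 2077 + 1 = 2078.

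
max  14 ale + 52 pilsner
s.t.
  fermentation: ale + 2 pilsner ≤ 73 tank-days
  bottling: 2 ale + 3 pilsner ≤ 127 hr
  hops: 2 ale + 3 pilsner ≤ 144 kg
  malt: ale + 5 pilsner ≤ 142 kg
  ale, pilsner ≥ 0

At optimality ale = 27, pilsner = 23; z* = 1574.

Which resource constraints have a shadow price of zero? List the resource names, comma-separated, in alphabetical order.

bottling, hops

fermentation: 73/73 (binding)
bottling: 123/127 (slack 4)
hops: 123/144 (slack 21)
malt: 142/142 (binding)
By complementary slackness, a constraint with positive slack has shadow price 0 → bottling, hops.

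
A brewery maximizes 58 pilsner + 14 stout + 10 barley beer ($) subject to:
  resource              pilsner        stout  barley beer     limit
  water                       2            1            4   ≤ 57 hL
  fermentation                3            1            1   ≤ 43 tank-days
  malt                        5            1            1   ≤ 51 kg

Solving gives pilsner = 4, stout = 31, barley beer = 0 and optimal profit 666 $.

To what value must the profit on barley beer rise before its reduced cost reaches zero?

Binding: fermentation and malt. Non-binding: water (18 unused).
Since water is not tight, its dual is 0.
From A_Bᵀ y = c: 3·y_fermentation + 5·y_malt = 58; 1·y_fermentation + 1·y_malt = 14.
→ y_fermentation = 6 and y_malt = 8.
barley beer enters the basis when its profit ≥ yᵀa₃ = 6·1 + 8·1 = 14.

14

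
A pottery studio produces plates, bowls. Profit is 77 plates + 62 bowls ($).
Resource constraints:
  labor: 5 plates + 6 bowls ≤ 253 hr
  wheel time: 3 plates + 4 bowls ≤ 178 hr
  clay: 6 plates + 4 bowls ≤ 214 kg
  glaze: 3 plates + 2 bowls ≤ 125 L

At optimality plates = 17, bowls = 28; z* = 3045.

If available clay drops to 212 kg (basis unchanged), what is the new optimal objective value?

Binding: labor and clay. Non-binding: wheel time (15 unused), glaze (18 unused).
By complementary slackness, y = 0 for the non-binding constraints.
From A_Bᵀ y = c: 5·y_labor + 6·y_clay = 77; 6·y_labor + 4·y_clay = 62.
This yields shadow prices y_labor = 4, y_clay = 9.5.
Δz = y_clay·Δb = 9.5 × (-2) = -19, so new z* = 3045 − 19 = 3026.

3026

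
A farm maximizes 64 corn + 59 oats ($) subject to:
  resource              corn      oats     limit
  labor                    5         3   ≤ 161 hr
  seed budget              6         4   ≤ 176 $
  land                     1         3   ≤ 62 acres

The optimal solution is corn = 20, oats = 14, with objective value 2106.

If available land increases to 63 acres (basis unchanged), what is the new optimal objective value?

At the optimum: labor uses 142 of 161 (slack = 19); seed budget uses 176 of 176 (binding); land uses 62 of 62 (binding).
By complementary slackness, y = 0 for the non-binding constraint.
The binding rows give the dual system: 6·y_seed budget + 1·y_land = 64 and 4·y_seed budget + 3·y_land = 59.
→ y_seed budget = 9.5 and y_land = 7.
Δz = y_land·Δb = 7 × (1) = 7, so new z* = 2106 + 7 = 2113.

2113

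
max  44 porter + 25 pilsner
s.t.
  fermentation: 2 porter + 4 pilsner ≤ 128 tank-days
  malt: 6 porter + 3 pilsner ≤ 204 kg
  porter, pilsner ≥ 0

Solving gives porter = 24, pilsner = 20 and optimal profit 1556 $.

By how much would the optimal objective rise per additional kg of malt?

7

Check each constraint at x*: fermentation 128/128 (tight); malt 204/204 (tight).
The binding rows give the dual system: 2·y_fermentation + 6·y_malt = 44 and 4·y_fermentation + 3·y_malt = 25.
This yields shadow prices y_fermentation = 1, y_malt = 7.
Shadow price of malt = 7.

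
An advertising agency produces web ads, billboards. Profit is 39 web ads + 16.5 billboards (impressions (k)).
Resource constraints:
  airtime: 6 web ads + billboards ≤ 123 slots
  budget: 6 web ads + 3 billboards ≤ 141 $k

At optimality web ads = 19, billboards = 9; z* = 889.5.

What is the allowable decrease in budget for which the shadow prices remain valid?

18

Binding constraints: airtime, budget. The basis is B = [[6,1],[6,3]] with det 12.
Per unit decrease in budget, x* moves by d = (0.0833, -0.5).
The basis stays optimal until billboards reaches 0; allowable decrease = 18 $k.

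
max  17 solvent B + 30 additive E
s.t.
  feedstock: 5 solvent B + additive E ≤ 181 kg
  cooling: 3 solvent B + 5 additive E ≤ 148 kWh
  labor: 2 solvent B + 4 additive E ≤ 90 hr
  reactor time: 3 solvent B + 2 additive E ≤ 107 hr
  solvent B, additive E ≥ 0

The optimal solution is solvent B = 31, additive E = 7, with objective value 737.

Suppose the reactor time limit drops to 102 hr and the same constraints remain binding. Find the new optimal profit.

732

Check each constraint at x*: feedstock 162/181 (slack 19); cooling 128/148 (slack 20); labor 90/90 (tight); reactor time 107/107 (tight).
By complementary slackness, y = 0 for the non-binding constraints.
Dual feasibility on the basic columns requires 2·y_labor + 3·y_reactor time = 17, 4·y_labor + 2·y_reactor time = 30.
→ y_labor = 7 and y_reactor time = 1.
Δz = y_reactor time·Δb = 1 × (-5) = -5, so new z* = 737 − 5 = 732.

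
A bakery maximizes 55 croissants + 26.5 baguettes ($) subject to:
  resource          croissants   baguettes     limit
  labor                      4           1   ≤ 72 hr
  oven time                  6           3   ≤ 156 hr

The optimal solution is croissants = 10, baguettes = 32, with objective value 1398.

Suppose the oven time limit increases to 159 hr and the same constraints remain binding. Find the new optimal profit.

Both labor and oven time are binding at x*.
From A_Bᵀ y = c: 4·y_labor + 6·y_oven time = 55; 1·y_labor + 3·y_oven time = 26.5.
This yields shadow prices y_labor = 1, y_oven time = 8.5.
Δz = y_oven time·Δb = 8.5 × (3) = 25.5, so new z* = 1398 + 25.5 = 1423.5.

1423.5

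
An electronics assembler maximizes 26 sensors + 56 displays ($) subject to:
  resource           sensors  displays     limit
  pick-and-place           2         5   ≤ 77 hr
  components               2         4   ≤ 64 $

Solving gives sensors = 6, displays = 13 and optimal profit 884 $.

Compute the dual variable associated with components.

9

At the optimum: pick-and-place uses 77 of 77 (binding); components uses 64 of 64 (binding).
The binding rows give the dual system: 2·y_pick-and-place + 2·y_components = 26 and 5·y_pick-and-place + 4·y_components = 56.
→ y_pick-and-place = 4 and y_components = 9.
Shadow price of components = 9.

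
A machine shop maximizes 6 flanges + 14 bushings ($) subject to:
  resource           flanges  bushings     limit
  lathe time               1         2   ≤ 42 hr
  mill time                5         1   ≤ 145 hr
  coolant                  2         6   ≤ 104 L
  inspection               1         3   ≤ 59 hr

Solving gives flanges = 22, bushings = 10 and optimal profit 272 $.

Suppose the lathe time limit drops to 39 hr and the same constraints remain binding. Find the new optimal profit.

At the optimum: lathe time uses 42 of 42 (binding); mill time uses 120 of 145 (slack = 25); coolant uses 104 of 104 (binding); inspection uses 52 of 59 (slack = 7).
Slack constraints have shadow price 0 (complementary slackness).
From A_Bᵀ y = c: 1·y_lathe time + 2·y_coolant = 6; 2·y_lathe time + 6·y_coolant = 14.
→ y_lathe time = 4 and y_coolant = 1.
Δz = y_lathe time·Δb = 4 × (-3) = -12, so new z* = 272 − 12 = 260.

260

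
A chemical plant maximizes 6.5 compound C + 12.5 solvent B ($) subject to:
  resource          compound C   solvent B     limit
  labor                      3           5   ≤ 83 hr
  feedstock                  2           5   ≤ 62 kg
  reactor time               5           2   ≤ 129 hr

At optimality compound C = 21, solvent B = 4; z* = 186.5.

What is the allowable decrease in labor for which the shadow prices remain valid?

Binding constraints: labor, feedstock. The basis is B = [[3,5],[2,5]] with det 5.
Per unit decrease in labor, x* moves by d = (-1, 0.4).
The basis stays optimal until compound C reaches 0; allowable decrease = 21 hr.

21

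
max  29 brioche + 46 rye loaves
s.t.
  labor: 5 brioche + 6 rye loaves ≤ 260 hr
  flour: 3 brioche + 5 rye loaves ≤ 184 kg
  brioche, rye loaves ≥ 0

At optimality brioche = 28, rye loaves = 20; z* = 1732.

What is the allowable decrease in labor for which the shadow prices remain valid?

39.2

Binding constraints: labor, flour. The basis is B = [[5,6],[3,5]] with det 7.
Per unit decrease in labor, x* moves by d = (-0.7143, 0.4286).
The basis stays optimal until brioche reaches 0; allowable decrease = 39.2 hr.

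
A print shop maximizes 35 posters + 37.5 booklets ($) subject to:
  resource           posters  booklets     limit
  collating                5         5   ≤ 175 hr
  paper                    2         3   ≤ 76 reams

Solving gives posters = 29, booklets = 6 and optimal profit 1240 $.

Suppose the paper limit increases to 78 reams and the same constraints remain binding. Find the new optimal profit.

At the optimum: collating uses 175 of 175 (binding); paper uses 76 of 76 (binding).
Dual feasibility on the basic columns requires 5·y_collating + 2·y_paper = 35, 5·y_collating + 3·y_paper = 37.5.
This yields shadow prices y_collating = 6, y_paper = 2.5.
Δz = y_paper·Δb = 2.5 × (2) = 5, so new z* = 1240 + 5 = 1245.

1245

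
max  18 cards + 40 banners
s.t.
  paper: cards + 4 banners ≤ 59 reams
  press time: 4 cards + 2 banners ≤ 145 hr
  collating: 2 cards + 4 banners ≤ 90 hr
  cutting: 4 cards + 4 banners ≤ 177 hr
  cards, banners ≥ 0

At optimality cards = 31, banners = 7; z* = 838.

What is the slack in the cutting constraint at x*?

cutting used = 4·31 + 4·7 = 152; slack = 177 − 152 = 25.

25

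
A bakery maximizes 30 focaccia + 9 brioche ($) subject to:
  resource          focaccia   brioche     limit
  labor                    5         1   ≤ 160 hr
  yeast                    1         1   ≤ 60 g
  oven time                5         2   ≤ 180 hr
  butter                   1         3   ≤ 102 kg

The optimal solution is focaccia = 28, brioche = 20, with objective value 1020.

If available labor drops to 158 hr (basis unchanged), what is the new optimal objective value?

Check each constraint at x*: labor 160/160 (tight); yeast 48/60 (slack 12); oven time 180/180 (tight); butter 88/102 (slack 14).
Since yeast, butter are not tight, their duals are 0.
Dual feasibility on the basic columns requires 5·y_labor + 5·y_oven time = 30, 1·y_labor + 2·y_oven time = 9.
This yields shadow prices y_labor = 3, y_oven time = 3.
Δz = y_labor·Δb = 3 × (-2) = -6, so new z* = 1020 − 6 = 1014.

1014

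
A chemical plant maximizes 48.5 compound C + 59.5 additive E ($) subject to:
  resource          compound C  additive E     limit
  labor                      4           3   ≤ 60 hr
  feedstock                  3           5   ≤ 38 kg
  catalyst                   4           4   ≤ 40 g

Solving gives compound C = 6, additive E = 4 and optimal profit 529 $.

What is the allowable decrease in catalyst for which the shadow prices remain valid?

9.6

Binding constraints: feedstock, catalyst. The basis is B = [[3,5],[4,4]] with det -8.
Per unit decrease in catalyst, x* moves by d = (-0.625, 0.375).
The basis stays optimal until compound C reaches 0; allowable decrease = 9.6 g.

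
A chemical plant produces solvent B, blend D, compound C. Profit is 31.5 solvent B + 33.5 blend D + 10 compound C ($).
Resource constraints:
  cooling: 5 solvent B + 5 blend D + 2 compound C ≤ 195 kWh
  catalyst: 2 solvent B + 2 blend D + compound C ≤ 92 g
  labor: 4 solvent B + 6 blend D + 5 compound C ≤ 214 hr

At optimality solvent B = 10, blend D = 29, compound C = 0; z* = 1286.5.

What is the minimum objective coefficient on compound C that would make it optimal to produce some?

16

Binding: cooling and labor. Non-binding: catalyst (14 unused).
Slack constraints have shadow price 0 (complementary slackness).
The binding rows give the dual system: 5·y_cooling + 4·y_labor = 31.5 and 5·y_cooling + 6·y_labor = 33.5.
→ y_cooling = 5.5 and y_labor = 1.
compound C enters the basis when its profit ≥ yᵀa₃ = 5.5·2 + 1·5 = 16.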